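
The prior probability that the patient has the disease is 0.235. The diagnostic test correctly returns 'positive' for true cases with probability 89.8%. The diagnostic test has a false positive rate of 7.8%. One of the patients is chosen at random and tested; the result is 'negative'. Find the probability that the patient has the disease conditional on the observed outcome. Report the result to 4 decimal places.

P(H | E) ≈ 0.0329

Write H for 'the patient has the disease'. Prior odds H:¬H = 0.235/0.765 = 0.30719. For the 'negative' outcome, the likelihood ratio is 0.102/0.922 = 0.11063.
Posterior odds = 0.30719 × 0.11063 = 0.033984, so P(H|E) = 0.033984/(1+0.033984) = 0.0329.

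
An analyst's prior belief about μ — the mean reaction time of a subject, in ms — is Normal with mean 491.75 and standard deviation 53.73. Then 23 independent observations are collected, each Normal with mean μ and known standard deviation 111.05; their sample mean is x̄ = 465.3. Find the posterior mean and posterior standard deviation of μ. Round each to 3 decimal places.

Prior precision 1/τ₀² = 1/53.73² = 0.00034639; data precision n/σ² = 23/111.05² = 0.00186505.
Posterior precision = 0.00034639 + 0.00186505 = 0.00221144, giving posterior SD = 1/√0.00221144 = 21.265.
Posterior mean = (0.00034639·491.75 + 0.00186505·465.3) / 0.00221144 = 469.443.

Posterior mean ≈ 469.443; posterior SD ≈ 21.265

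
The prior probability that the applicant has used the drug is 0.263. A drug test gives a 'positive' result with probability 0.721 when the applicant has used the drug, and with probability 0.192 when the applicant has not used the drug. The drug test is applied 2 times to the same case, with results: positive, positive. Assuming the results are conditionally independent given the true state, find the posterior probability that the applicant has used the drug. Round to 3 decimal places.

Let H be the event that the applicant has used the drug; start with P(H) = 0.263. P('positive'|H) = 0.721, P('positive'|¬H) = 0.192.
Update on result 1 ('positive'): P(H) ← 0.721·0.2630 / (0.721·0.2630 + 0.192·0.7370) = 0.18962/0.33113 = 0.5727.
Update on result 2 ('positive'): P(H) ← 0.721·0.5727 / (0.721·0.5727 + 0.192·0.4273) = 0.41289/0.49494 = 0.8342.

Posterior P(H) ≈ 0.834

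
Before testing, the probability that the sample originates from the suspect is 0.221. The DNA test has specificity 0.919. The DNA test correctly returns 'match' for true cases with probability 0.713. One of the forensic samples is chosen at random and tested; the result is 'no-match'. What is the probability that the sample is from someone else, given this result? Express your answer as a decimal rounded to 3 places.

P(¬H | E) ≈ 0.919

Write H for 'the sample originates from the suspect'. Prior odds H:¬H = 0.221/0.779 = 0.28370. For the 'no-match' outcome, the likelihood ratio is 0.287/0.919 = 0.31230.
Posterior odds = 0.28370 × 0.31230 = 0.088597, so P(H|E) = 0.088597/(1+0.088597) = 0.081. Then P(¬H|E) = 1 − 0.081 = 0.919.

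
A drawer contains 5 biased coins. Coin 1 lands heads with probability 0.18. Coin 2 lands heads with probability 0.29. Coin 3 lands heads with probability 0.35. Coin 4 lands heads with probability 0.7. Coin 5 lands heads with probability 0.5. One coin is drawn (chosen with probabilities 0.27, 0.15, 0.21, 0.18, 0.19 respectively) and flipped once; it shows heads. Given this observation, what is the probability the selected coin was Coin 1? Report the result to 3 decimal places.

Posterior probability ≈ 0.126

P(heads|C1) = 0.18; P(heads|C2) = 0.29; P(heads|C3) = 0.35; P(heads|C4) = 0.7; P(heads|C5) = 0.5.
Prior × likelihood for each source: 0.27·0.18=0.04860, 0.15·0.29=0.04350, 0.21·0.35=0.07350, 0.18·0.7=0.1260, 0.19·0.5=0.09500. Summing gives P(heads) = 0.38660.
P(Coin 1 | heads) = 0.04860 / 0.38660 = 0.126.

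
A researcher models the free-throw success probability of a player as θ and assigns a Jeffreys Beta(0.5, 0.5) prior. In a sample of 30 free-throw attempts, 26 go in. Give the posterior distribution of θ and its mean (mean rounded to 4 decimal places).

The binomial likelihood is conjugate to the Beta prior: with 26 successes and 4 failures, the posterior is Beta(0.5+26, 0.5+4) = Beta(26.5, 4.5).
E[θ | data] = 26.5/(26.5+4.5) = 0.8548.

Posterior: Beta(26.5, 4.5); mean ≈ 0.8548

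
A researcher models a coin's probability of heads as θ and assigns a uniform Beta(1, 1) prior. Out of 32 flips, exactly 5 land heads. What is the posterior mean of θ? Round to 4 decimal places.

Posterior mean ≈ 0.1765

The binomial likelihood is conjugate to the Beta prior: with 5 successes and 27 failures, the posterior is Beta(1+5, 1+27) = Beta(6, 28).
Posterior mean = α/(α+β) = 6/34 = 0.1765.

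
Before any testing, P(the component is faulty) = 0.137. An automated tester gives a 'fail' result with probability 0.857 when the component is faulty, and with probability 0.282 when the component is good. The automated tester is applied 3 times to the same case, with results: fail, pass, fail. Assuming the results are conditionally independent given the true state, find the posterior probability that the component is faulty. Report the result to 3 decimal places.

Posterior P(H) ≈ 0.226

With H the event that the component is faulty, the joint likelihood of the observed sequence is P(data|H) = 0.857·0.143·0.857 = 0.10503 and P(data|¬H) = 0.282·0.718·0.282 = 0.057098.
Bayes: P(H|data) = 0.137·0.10503 / (0.137·0.10503 + 0.863·0.057098) = 0.014389/0.063664 = 0.2260.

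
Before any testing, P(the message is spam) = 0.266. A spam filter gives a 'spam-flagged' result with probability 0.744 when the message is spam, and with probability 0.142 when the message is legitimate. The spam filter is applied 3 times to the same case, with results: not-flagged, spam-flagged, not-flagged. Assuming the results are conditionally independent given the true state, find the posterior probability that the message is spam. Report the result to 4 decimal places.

Posterior P(H) ≈ 0.1446

Let H be the event that the message is spam; start with P(H) = 0.266. P('spam-flagged'|H) = 0.744, P('spam-flagged'|¬H) = 0.142.
Update on result 1 ('not-flagged'): P(H) ← 0.256·0.2660 / (0.256·0.2660 + 0.858·0.7340) = 0.068096/0.69787 = 0.0976.
Update on result 2 ('spam-flagged'): P(H) ← 0.744·0.0976 / (0.744·0.0976 + 0.142·0.9024) = 0.072597/0.20074 = 0.3616.
Update on result 3 ('not-flagged'): P(H) ← 0.256·0.3616 / (0.256·0.3616 + 0.858·0.6384) = 0.092581/0.64029 = 0.1446.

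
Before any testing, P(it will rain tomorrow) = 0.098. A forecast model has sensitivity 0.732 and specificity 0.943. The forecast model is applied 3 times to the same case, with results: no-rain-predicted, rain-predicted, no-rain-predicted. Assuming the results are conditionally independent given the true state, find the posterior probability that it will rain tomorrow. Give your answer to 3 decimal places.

Posterior P(H) ≈ 0.101

With H the event that it will rain tomorrow, the joint likelihood of the observed sequence is P(data|H) = 0.268·0.732·0.268 = 0.052575 and P(data|¬H) = 0.943·0.057·0.943 = 0.050687.
Bayes: P(H|data) = 0.098·0.052575 / (0.098·0.052575 + 0.902·0.050687) = 0.0051524/0.050872 = 0.1013.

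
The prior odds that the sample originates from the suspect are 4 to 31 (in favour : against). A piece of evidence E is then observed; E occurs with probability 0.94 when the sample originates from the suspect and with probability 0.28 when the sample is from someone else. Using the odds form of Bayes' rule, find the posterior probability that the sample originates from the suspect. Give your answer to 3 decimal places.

Posterior probability ≈ 0.302

Prior odds = 4/31 = 0.12903.
Likelihood ratio for E = 0.94/0.28 = 3.3571.
Posterior odds = prior odds × LR = 0.43318.
Posterior probability = odds/(1+odds) = 0.43318/1.4332 = 0.302.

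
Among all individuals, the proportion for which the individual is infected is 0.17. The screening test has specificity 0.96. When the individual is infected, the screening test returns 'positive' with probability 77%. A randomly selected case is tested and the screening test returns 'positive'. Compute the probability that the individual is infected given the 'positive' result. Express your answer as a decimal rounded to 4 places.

Let H be the event that the individual is infected. P(H) = 0.17, so P(¬H) = 0.83. With E the 'positive' result, P(E|H) = 0.77 and P(E|¬H) = 0.04.
P(E) = 0.77·0.17 + 0.04·0.83 = 0.13090 + 0.033200 = 0.16410.
By Bayes' theorem, P(H|E) = 0.13090 / 0.16410 = 0.7977.

P(H | E) ≈ 0.7977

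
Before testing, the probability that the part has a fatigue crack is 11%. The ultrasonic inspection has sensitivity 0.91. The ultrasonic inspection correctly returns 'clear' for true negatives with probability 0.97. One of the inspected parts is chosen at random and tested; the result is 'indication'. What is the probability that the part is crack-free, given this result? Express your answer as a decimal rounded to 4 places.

Write H for 'the part has a fatigue crack'. Prior odds H:¬H = 0.11/0.89 = 0.12360. For the 'indication' outcome, the likelihood ratio is 0.91/0.03 = 30.333.
Posterior odds = 0.12360 × 30.333 = 3.7491, so P(H|E) = 3.7491/(1+3.7491) = 0.7894. Then P(¬H|E) = 1 − 0.7894 = 0.2106.

P(¬H | E) ≈ 0.2106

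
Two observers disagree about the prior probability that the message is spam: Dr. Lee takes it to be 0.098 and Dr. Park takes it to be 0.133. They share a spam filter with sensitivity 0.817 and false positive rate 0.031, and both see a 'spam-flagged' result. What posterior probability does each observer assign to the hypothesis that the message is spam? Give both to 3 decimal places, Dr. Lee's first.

The likelihood ratio for a 'spam-flagged' result is 0.817/0.031 = 26.355.
Dr. Lee: prior odds 0.098/0.902 = 0.10865; posterior odds 2.8634; posterior probability 0.741.
Dr. Park: prior odds 0.133/0.867 = 0.15340; posterior odds 4.0429; posterior probability 0.802.

Dr. Lee: 0.741; Dr. Park: 0.802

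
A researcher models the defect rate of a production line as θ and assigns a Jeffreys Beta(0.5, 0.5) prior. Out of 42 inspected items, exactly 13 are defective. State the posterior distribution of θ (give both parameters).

Posterior: Beta(13.5, 29.5)

Observing 13 successes and 29 failures updates Beta(0.5, 0.5) by adding the success and failure counts to the two shape parameters: α = 0.5+13 = 13.5, β = 0.5+29 = 29.5.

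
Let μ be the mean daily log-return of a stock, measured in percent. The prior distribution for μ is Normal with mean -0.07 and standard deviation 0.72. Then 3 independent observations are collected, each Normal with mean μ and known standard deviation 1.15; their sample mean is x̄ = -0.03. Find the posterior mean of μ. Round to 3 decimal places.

Prior precision 1/τ₀² = 1/0.72² = 1.92901; data precision n/σ² = 3/1.15² = 2.26843.
Posterior precision = 1.92901 + 2.26843 = 4.19744.
Posterior mean = (1.92901·-0.07 + 2.26843·-0.03) / 4.19744 = -0.048.

Posterior mean ≈ -0.048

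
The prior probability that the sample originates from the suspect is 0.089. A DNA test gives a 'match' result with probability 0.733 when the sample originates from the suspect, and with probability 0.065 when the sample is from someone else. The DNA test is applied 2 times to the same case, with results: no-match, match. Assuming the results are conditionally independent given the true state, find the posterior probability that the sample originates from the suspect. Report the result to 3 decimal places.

Posterior P(H) ≈ 0.239

With H the event that the sample originates from the suspect, the joint likelihood of the observed sequence is P(data|H) = 0.267·0.733 = 0.19571 and P(data|¬H) = 0.935·0.065 = 0.060775.
Bayes: P(H|data) = 0.089·0.19571 / (0.089·0.19571 + 0.911·0.060775) = 0.017418/0.072784 = 0.2393.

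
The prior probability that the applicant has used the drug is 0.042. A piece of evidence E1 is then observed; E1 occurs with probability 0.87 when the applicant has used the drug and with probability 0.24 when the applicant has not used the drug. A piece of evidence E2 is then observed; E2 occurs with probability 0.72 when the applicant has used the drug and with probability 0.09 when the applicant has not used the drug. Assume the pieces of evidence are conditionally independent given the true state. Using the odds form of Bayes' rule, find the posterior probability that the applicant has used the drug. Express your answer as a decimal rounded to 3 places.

Posterior probability ≈ 0.560

Prior odds = 0.042/(1−0.042) = 0.043841. In log-odds, ln(0.043841) = -3.1272.
Add log likelihood ratios: ln(3.6250) + ln(8.0000) = 3.3673.
Posterior log-odds = 0.24012, so posterior odds = exp(0.24012) = 1.2714. Converting, P(H|E) = 1.2714/2.2714 = 0.560.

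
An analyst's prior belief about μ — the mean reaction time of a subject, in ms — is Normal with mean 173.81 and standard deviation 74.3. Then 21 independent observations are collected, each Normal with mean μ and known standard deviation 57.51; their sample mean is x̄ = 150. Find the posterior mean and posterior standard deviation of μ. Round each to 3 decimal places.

With known σ, the Normal prior is conjugate. Weight on the data is w = (n/σ²)/(n/σ² + 1/τ₀²) = 0.00634940/(0.00634940+0.00018114) = 0.97226.
Posterior mean = w·x̄ + (1−w)·μ₀ = 0.97226·150 + 0.027738·173.81 = 150.660. Posterior variance = 1/(0.00634940+0.00018114) = 153.127, so SD = 12.374.

Posterior mean ≈ 150.660; posterior SD ≈ 12.374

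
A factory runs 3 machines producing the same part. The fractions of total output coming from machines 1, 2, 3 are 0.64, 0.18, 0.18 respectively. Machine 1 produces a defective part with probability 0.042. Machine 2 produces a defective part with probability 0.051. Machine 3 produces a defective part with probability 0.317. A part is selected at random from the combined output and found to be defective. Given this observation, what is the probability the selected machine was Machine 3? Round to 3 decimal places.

Posterior probability ≈ 0.613

P(defective|M1) = 0.042; P(defective|M2) = 0.051; P(defective|M3) = 0.317.
Prior × likelihood for each source: 0.64·0.042=0.02688, 0.18·0.051=0.009180, 0.18·0.317=0.05706. Summing gives P(defective) = 0.093120.
P(Machine 3 | defective) = 0.05706 / 0.093120 = 0.613.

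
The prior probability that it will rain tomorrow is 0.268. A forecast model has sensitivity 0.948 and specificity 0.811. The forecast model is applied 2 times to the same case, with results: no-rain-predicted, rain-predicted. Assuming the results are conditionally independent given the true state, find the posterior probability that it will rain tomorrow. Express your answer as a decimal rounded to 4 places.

Let H be the event that it will rain tomorrow; start with P(H) = 0.268. P('rain-predicted'|H) = 0.948, P('rain-predicted'|¬H) = 0.189.
Update on result 1 ('no-rain-predicted'): P(H) ← 0.052·0.2680 / (0.052·0.2680 + 0.811·0.7320) = 0.013936/0.60759 = 0.0229.
Update on result 2 ('rain-predicted'): P(H) ← 0.948·0.0229 / (0.948·0.0229 + 0.189·0.9771) = 0.021744/0.20641 = 0.1053.

Posterior P(H) ≈ 0.1053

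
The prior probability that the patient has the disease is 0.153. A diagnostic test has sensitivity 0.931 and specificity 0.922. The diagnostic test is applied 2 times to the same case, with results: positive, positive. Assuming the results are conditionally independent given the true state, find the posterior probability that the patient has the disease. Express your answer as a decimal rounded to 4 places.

Let H be the event that the patient has the disease; start with P(H) = 0.153. P('positive'|H) = 0.931, P('positive'|¬H) = 0.078.
Update on result 1 ('positive'): P(H) ← 0.931·0.1530 / (0.931·0.1530 + 0.078·0.8470) = 0.14244/0.20851 = 0.6832.
Update on result 2 ('positive'): P(H) ← 0.931·0.6832 / (0.931·0.6832 + 0.078·0.3168) = 0.63601/0.66073 = 0.9626.

Posterior P(H) ≈ 0.9626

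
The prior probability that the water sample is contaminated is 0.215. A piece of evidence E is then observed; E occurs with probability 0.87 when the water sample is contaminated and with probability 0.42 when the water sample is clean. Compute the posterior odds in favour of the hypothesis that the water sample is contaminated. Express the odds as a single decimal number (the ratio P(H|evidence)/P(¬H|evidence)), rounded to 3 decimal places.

Posterior odds ≈ 0.567

Prior odds = 0.215/(1−0.215) = 0.27389. In log-odds, ln(0.27389) = -1.2950.
Add log likelihood ratio: ln(2.0714) = 0.72824.
Posterior log-odds = -0.56681, so posterior odds = exp(-0.56681) = 0.56733.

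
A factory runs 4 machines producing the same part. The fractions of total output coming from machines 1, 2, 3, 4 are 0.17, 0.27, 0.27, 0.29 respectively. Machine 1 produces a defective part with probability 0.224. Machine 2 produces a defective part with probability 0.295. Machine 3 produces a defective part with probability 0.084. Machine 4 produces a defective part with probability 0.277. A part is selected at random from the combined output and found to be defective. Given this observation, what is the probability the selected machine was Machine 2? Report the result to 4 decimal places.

P(defective|M1) = 0.224; P(defective|M2) = 0.295; P(defective|M3) = 0.084; P(defective|M4) = 0.277.
Prior × likelihood for each source: 0.17·0.224=0.03808, 0.27·0.295=0.07965, 0.27·0.084=0.02268, 0.29·0.277=0.08033. Summing gives P(defective) = 0.22074.
P(Machine 2 | defective) = 0.07965 / 0.22074 = 0.3608.

Posterior probability ≈ 0.3608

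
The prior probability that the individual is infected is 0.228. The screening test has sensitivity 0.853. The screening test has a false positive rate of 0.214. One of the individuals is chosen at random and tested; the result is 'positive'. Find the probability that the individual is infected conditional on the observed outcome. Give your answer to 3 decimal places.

Write H for 'the individual is infected'. Prior odds H:¬H = 0.228/0.772 = 0.29534. For the 'positive' outcome, the likelihood ratio is 0.853/0.214 = 3.9860.
Posterior odds = 0.29534 × 3.9860 = 1.1772, so P(H|E) = 1.1772/(1+1.1772) = 0.541.

P(H | E) ≈ 0.541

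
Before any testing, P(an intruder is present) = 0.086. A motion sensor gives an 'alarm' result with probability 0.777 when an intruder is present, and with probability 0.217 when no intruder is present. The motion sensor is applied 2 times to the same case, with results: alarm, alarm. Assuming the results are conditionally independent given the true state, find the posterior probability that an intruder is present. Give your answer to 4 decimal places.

With H the event that an intruder is present, the joint likelihood of the observed sequence is P(data|H) = 0.777·0.777 = 0.60373 and P(data|¬H) = 0.217·0.217 = 0.047089.
Bayes: P(H|data) = 0.086·0.60373 / (0.086·0.60373 + 0.914·0.047089) = 0.051921/0.094960 = 0.5468.

Posterior P(H) ≈ 0.5468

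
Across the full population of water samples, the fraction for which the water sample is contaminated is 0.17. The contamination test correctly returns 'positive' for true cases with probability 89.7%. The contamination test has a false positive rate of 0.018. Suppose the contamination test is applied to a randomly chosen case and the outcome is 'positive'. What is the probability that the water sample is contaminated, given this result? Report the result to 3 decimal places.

P(H | E) ≈ 0.911

Let H be the event that the water sample is contaminated. P(H) = 0.17, so P(¬H) = 0.83. With E the 'positive' result, P(E|H) = 0.897 and P(E|¬H) = 0.018.
P(E) = 0.897·0.17 + 0.018·0.83 = 0.15249 + 0.014940 = 0.16743.
By Bayes' theorem, P(H|E) = 0.15249 / 0.16743 = 0.911.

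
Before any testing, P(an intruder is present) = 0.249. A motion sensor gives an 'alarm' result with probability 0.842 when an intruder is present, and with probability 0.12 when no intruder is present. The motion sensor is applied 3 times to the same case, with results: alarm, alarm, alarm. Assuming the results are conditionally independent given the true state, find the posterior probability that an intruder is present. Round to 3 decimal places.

Let H be the event that an intruder is present; start with P(H) = 0.249. P('alarm'|H) = 0.842, P('alarm'|¬H) = 0.12.
Update on result 1 ('alarm'): P(H) ← 0.842·0.2490 / (0.842·0.2490 + 0.12·0.7510) = 0.20966/0.29978 = 0.6994.
Update on result 2 ('alarm'): P(H) ← 0.842·0.6994 / (0.842·0.6994 + 0.12·0.3006) = 0.58888/0.62495 = 0.9423.
Update on result 3 ('alarm'): P(H) ← 0.842·0.9423 / (0.842·0.9423 + 0.12·0.0577) = 0.79340/0.80032 = 0.9913.

Posterior P(H) ≈ 0.991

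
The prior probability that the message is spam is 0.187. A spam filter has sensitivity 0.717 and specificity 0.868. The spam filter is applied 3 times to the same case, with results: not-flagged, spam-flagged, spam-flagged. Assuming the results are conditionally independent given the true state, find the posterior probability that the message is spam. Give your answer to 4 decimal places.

With H the event that the message is spam, the joint likelihood of the observed sequence is P(data|H) = 0.283·0.717·0.717 = 0.14549 and P(data|¬H) = 0.868·0.132·0.132 = 0.015124.
Bayes: P(H|data) = 0.187·0.14549 / (0.187·0.14549 + 0.813·0.015124) = 0.027206/0.039502 = 0.6887.

Posterior P(H) ≈ 0.6887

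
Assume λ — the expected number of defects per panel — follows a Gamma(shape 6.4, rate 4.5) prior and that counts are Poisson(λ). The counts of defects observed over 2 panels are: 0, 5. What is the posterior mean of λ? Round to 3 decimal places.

Posterior mean ≈ 1.754

Total count ∑xᵢ = 5 over n = 2 panels.
Gamma is conjugate to the Poisson likelihood: posterior is Gamma(shape = 6.4+5 = 11.4, rate = 4.5+2 = 6.5).
Posterior mean = shape/rate = 11.4/6.5 = 1.754.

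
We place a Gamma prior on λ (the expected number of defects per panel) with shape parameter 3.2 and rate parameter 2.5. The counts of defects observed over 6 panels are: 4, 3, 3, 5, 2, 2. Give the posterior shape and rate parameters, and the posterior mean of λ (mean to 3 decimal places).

The Poisson likelihood adds the total count to the shape and the number of exposure periods to the rate. Here ∑xᵢ = 19 and n = 6, so shape 3.2→22.2 and rate 2.5→8.5.
Posterior mean = shape/rate = 22.2/8.5 = 2.612.

Posterior: Gamma(shape=22.2, rate=8.5); mean ≈ 2.612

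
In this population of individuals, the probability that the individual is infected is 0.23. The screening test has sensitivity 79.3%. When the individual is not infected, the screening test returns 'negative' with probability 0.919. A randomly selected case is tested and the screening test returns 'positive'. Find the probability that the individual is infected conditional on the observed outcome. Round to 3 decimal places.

Write H for 'the individual is infected'. Prior odds H:¬H = 0.23/0.77 = 0.29870. For the 'positive' outcome, the likelihood ratio is 0.793/0.081 = 9.7901.
Posterior odds = 0.29870 × 9.7901 = 2.9243, so P(H|E) = 2.9243/(1+2.9243) = 0.745.

P(H | E) ≈ 0.745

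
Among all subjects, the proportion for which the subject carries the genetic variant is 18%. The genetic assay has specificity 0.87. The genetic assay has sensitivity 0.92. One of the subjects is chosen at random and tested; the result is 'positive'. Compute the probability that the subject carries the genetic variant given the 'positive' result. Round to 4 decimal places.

Let H be the event that the subject carries the genetic variant. P(H) = 0.18, so P(¬H) = 0.82. With E the 'positive' result, P(E|H) = 0.92 and P(E|¬H) = 0.13.
P(E) = 0.92·0.18 + 0.13·0.82 = 0.16560 + 0.10660 = 0.27220.
By Bayes' theorem, P(H|E) = 0.16560 / 0.27220 = 0.6084.

P(H | E) ≈ 0.6084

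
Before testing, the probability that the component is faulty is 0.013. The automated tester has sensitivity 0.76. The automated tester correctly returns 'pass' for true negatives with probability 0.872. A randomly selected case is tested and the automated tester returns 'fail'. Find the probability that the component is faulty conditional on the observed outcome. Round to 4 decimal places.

P(H | E) ≈ 0.0725

Write H for 'the component is faulty'. Prior odds H:¬H = 0.013/0.987 = 0.013171. For the 'fail' outcome, the likelihood ratio is 0.76/0.128 = 5.9375.
Posterior odds = 0.013171 × 5.9375 = 0.078204, so P(H|E) = 0.078204/(1+0.078204) = 0.0725.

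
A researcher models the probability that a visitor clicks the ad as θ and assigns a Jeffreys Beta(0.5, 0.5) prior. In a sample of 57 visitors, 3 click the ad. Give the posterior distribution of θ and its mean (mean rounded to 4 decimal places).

The binomial likelihood is conjugate to the Beta prior: with 3 successes and 54 failures, the posterior is Beta(0.5+3, 0.5+54) = Beta(3.5, 54.5).
E[θ | data] = 3.5/(3.5+54.5) = 0.0603.

Posterior: Beta(3.5, 54.5); mean ≈ 0.0603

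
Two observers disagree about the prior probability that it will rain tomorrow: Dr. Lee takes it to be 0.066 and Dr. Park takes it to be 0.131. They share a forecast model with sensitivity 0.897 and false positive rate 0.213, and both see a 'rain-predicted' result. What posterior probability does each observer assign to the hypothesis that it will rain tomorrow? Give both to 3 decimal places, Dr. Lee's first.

The likelihood ratio for a 'rain-predicted' result is 0.897/0.213 = 4.2113.
Dr. Lee: prior odds 0.066/0.934 = 0.070664; posterior odds 0.29758; posterior probability 0.229.
Dr. Park: prior odds 0.131/0.869 = 0.15075; posterior odds 0.63484; posterior probability 0.388.

Dr. Lee: 0.229; Dr. Park: 0.388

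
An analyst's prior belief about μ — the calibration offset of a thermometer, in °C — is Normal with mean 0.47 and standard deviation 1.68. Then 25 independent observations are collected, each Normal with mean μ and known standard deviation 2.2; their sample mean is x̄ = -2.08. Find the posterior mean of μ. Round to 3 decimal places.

With known σ, the Normal prior is conjugate. Weight on the data is w = (n/σ²)/(n/σ² + 1/τ₀²) = 5.16529/(5.16529+0.354308) = 0.93581.
Posterior mean = w·x̄ + (1−w)·μ₀ = 0.93581·-2.08 + 0.064191·0.47 = -1.916.

Posterior mean ≈ -1.916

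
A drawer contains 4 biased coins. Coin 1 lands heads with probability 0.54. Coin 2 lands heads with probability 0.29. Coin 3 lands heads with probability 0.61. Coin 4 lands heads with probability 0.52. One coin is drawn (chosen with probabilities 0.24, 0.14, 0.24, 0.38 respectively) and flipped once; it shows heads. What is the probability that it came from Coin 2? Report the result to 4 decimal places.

Posterior probability ≈ 0.0790

P(heads|C1) = 0.54; P(heads|C2) = 0.29; P(heads|C3) = 0.61; P(heads|C4) = 0.52.
Prior × likelihood for each source: 0.24·0.54=0.1296, 0.14·0.29=0.04060, 0.24·0.61=0.1464, 0.38·0.52=0.1976. Summing gives P(heads) = 0.51420.
P(Coin 2 | heads) = 0.04060 / 0.51420 = 0.0790.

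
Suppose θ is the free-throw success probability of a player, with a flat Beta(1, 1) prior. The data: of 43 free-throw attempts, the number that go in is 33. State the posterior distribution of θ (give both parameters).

Posterior: Beta(34, 11)

Observing 33 successes and 10 failures updates Beta(1, 1) by adding the success and failure counts to the two shape parameters: α = 1+33 = 34, β = 1+10 = 11.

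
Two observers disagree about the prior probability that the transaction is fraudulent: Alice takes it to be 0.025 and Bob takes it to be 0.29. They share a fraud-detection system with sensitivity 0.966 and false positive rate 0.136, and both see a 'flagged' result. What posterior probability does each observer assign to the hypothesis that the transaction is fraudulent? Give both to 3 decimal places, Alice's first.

P('+'|H) = 0.966, P('+'|¬H) = 0.136.
Alice: numerator 0.966·0.025 = 0.024150; evidence = 0.024150+0.136·0.975 = 0.15675; posterior = 0.154.
Bob: numerator 0.966·0.29 = 0.28014; evidence = 0.28014+0.136·0.71 = 0.37670; posterior = 0.744.

Alice: 0.154; Bob: 0.744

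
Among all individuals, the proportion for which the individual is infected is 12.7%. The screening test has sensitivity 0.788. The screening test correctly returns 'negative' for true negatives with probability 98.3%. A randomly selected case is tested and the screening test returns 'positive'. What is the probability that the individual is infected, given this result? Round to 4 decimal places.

P(H | E) ≈ 0.8709

Let H be the event that the individual is infected. P(H) = 0.127, so P(¬H) = 0.873. With E the 'positive' result, P(E|H) = 0.788 and P(E|¬H) = 0.017.
P(E) = 0.788·0.127 + 0.017·0.873 = 0.10008 + 0.014841 = 0.11492.
By Bayes' theorem, P(H|E) = 0.10008 / 0.11492 = 0.8709.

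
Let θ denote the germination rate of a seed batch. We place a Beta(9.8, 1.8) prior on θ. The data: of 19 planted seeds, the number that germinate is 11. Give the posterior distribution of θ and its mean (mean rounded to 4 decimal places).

The binomial likelihood is conjugate to the Beta prior: with 11 successes and 8 failures, the posterior is Beta(9.8+11, 1.8+8) = Beta(20.8, 9.8).
Posterior mean = α/(α+β) = 20.8/30.6 = 0.6797.

Posterior: Beta(20.8, 9.8); mean ≈ 0.6797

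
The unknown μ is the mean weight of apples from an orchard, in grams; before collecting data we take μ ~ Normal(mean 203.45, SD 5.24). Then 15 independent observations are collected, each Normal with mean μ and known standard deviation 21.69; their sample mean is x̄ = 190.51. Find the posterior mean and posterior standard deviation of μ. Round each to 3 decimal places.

With known σ, the Normal prior is conjugate. Weight on the data is w = (n/σ²)/(n/σ² + 1/τ₀²) = 0.0318840/(0.0318840+0.0364198) = 0.46680.
Posterior mean = w·x̄ + (1−w)·μ₀ = 0.46680·190.51 + 0.53320·203.45 = 197.410. Posterior variance = 1/(0.0318840+0.0364198) = 14.6405, so SD = 3.826.

Posterior mean ≈ 197.410; posterior SD ≈ 3.826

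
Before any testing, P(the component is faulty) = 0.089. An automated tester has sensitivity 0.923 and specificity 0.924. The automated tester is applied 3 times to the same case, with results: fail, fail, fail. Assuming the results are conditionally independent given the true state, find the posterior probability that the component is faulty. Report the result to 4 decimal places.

Let H be the event that the component is faulty; start with P(H) = 0.089. P('fail'|H) = 0.923, P('fail'|¬H) = 0.076.
Update on result 1 ('fail'): P(H) ← 0.923·0.0890 / (0.923·0.0890 + 0.076·0.9110) = 0.082147/0.15138 = 0.5426.
Update on result 2 ('fail'): P(H) ← 0.923·0.5426 / (0.923·0.5426 + 0.076·0.4574) = 0.50086/0.53562 = 0.9351.
Update on result 3 ('fail'): P(H) ← 0.923·0.9351 / (0.923·0.9351 + 0.076·0.0649) = 0.86310/0.86803 = 0.9943.

Posterior P(H) ≈ 0.9943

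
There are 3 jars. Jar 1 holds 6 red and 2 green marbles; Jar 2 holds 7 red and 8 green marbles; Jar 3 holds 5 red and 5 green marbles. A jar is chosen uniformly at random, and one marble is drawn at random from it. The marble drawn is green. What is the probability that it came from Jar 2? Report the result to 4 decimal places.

Posterior probability ≈ 0.4156

Tabulate prior·likelihood by source: [1] prior 0.333333, lik 0.25, product 0.08333; [2] prior 0.333333, lik 0.5333, product 0.1778; [3] prior 0.333333, lik 0.5, product 0.1667.
Normalizing constant = 0.42778; the posterior for Jar 2 is its product over the sum, 0.1778/0.42778 = 0.4156.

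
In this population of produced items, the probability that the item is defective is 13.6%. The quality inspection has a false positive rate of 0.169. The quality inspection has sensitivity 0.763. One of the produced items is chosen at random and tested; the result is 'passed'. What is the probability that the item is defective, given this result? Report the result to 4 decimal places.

Let H be the event that the item is defective. P(H) = 0.136, so P(¬H) = 0.864. With E the 'passed' result, P(E|H) = 0.237 and P(E|¬H) = 0.831.
P(E) = 0.237·0.136 + 0.831·0.864 = 0.032232 + 0.71798 = 0.75022.
By Bayes' theorem, P(H|E) = 0.032232 / 0.75022 = 0.0430.

P(H | E) ≈ 0.0430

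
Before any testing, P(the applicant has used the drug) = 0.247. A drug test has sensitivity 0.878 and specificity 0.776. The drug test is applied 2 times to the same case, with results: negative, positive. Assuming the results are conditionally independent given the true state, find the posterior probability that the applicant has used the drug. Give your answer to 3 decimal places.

Posterior P(H) ≈ 0.168

With H the event that the applicant has used the drug, the joint likelihood of the observed sequence is P(data|H) = 0.122·0.878 = 0.10712 and P(data|¬H) = 0.776·0.224 = 0.17382.
Bayes: P(H|data) = 0.247·0.10712 / (0.247·0.10712 + 0.753·0.17382) = 0.026458/0.15735 = 0.1681.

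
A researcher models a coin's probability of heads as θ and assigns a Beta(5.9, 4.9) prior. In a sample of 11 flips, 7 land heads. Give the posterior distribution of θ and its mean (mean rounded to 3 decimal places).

Posterior: Beta(12.9, 8.9); mean ≈ 0.592

The binomial likelihood is conjugate to the Beta prior: with 7 successes and 4 failures, the posterior is Beta(5.9+7, 4.9+4) = Beta(12.9, 8.9).
Posterior mean = α/(α+β) = 12.9/21.8 = 0.592.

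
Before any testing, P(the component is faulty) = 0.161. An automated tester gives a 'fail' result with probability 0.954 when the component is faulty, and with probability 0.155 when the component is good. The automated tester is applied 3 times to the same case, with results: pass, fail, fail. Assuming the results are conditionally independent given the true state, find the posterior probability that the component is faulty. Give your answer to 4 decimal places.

Let H be the event that the component is faulty; start with P(H) = 0.161. P('fail'|H) = 0.954, P('fail'|¬H) = 0.155.
Update on result 1 ('pass'): P(H) ← 0.046·0.1610 / (0.046·0.1610 + 0.845·0.8390) = 0.0074060/0.71636 = 0.0103.
Update on result 2 ('fail'): P(H) ← 0.954·0.0103 / (0.954·0.0103 + 0.155·0.9897) = 0.0098628/0.16326 = 0.0604.
Update on result 3 ('fail'): P(H) ← 0.954·0.0604 / (0.954·0.0604 + 0.155·0.9396) = 0.057633/0.20327 = 0.2835.

Posterior P(H) ≈ 0.2835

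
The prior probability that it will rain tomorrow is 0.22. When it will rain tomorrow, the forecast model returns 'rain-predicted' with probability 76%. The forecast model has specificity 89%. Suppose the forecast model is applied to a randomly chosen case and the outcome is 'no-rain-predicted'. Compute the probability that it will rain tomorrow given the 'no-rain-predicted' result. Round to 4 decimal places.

Let H be the event that it will rain tomorrow. P(H) = 0.22, so P(¬H) = 0.78. With E the 'no-rain-predicted' result, P(E|H) = 0.24 and P(E|¬H) = 0.89.
P(E) = 0.24·0.22 + 0.89·0.78 = 0.052800 + 0.69420 = 0.74700.
By Bayes' theorem, P(H|E) = 0.052800 / 0.74700 = 0.0707.

P(H | E) ≈ 0.0707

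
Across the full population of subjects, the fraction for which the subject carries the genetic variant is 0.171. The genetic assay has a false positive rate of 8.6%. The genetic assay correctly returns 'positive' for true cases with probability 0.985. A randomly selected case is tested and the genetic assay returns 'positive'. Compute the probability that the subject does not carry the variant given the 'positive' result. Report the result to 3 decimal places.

Write H for 'the subject carries the genetic variant'. Prior odds H:¬H = 0.171/0.829 = 0.20627. For the 'positive' outcome, the likelihood ratio is 0.985/0.086 = 11.453.
Posterior odds = 0.20627 × 11.453 = 2.3625, so P(H|E) = 2.3625/(1+2.3625) = 0.703. Then P(¬H|E) = 1 − 0.703 = 0.297.

P(¬H | E) ≈ 0.297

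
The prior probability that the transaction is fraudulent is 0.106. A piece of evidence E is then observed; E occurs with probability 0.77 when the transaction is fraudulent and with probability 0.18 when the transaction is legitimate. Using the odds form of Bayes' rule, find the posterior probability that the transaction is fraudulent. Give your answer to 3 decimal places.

Posterior probability ≈ 0.337

Prior odds = 0.106/(1−0.106) = 0.11857.
Likelihood ratio for E = 0.77/0.18 = 4.2778.
Posterior odds = prior odds × LR = 0.50721.
Posterior probability = odds/(1+odds) = 0.50721/1.5072 = 0.337.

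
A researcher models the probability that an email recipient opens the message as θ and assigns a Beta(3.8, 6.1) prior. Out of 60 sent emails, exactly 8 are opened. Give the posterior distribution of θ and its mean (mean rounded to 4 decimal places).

The binomial likelihood is conjugate to the Beta prior: with 8 successes and 52 failures, the posterior is Beta(3.8+8, 6.1+52) = Beta(11.8, 58.1).
Posterior mean = α/(α+β) = 11.8/69.9 = 0.1688.

Posterior: Beta(11.8, 58.1); mean ≈ 0.1688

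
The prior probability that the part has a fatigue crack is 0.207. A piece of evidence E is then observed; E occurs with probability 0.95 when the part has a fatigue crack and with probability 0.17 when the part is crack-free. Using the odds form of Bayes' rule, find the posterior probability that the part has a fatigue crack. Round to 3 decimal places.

Posterior probability ≈ 0.593

Prior odds = 0.207/(1−0.207) = 0.26103. In log-odds, ln(0.26103) = -1.3431.
Add log likelihood ratio: ln(5.5882) = 1.7207.
Posterior log-odds = 0.37756, so posterior odds = exp(0.37756) = 1.4587. Converting, P(H|E) = 1.4587/2.4587 = 0.593.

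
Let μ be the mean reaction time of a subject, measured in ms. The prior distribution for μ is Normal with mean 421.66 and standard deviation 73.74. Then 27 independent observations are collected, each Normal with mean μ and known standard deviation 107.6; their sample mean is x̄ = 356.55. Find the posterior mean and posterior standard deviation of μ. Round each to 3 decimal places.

Prior precision 1/τ₀² = 1/73.74² = 0.00018391; data precision n/σ² = 27/107.6² = 0.00233206.
Posterior precision = 0.00018391 + 0.00233206 = 0.00251596, giving posterior SD = 1/√0.00251596 = 19.936.
Posterior mean = (0.00018391·421.66 + 0.00233206·356.55) / 0.00251596 = 361.309.

Posterior mean ≈ 361.309; posterior SD ≈ 19.936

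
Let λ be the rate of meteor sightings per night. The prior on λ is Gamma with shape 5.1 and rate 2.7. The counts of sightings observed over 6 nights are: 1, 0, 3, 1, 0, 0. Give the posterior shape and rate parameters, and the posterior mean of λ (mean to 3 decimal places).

Posterior: Gamma(shape=10.1, rate=8.7); mean ≈ 1.161

The Poisson likelihood adds the total count to the shape and the number of exposure periods to the rate. Here ∑xᵢ = 5 and n = 6, so shape 5.1→10.1 and rate 2.7→8.7.
Posterior mean = shape/rate = 10.1/8.7 = 1.161.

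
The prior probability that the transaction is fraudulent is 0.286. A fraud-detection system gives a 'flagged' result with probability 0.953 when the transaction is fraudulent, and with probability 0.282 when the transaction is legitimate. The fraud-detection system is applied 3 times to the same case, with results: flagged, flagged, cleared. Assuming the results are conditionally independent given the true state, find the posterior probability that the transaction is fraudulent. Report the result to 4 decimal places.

With H the event that the transaction is fraudulent, the joint likelihood of the observed sequence is P(data|H) = 0.953·0.953·0.047 = 0.042686 and P(data|¬H) = 0.282·0.282·0.718 = 0.057098.
Bayes: P(H|data) = 0.286·0.042686 / (0.286·0.042686 + 0.714·0.057098) = 0.012208/0.052976 = 0.2304.

Posterior P(H) ≈ 0.2304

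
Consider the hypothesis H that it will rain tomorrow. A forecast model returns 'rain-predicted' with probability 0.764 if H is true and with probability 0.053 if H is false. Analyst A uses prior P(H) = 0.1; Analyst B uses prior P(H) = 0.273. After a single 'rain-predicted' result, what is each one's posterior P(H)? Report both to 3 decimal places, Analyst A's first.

Analyst A: 0.616; Analyst B: 0.844

P('+'|H) = 0.764, P('+'|¬H) = 0.053.
Analyst A: numerator 0.764·0.1 = 0.076400; evidence = 0.076400+0.053·0.9 = 0.12410; posterior = 0.616.
Analyst B: numerator 0.764·0.273 = 0.20857; evidence = 0.20857+0.053·0.727 = 0.24710; posterior = 0.844.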